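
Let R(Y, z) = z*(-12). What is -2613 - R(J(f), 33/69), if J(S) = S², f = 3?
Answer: -59967/23 ≈ -2607.3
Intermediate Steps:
R(Y, z) = -12*z
-2613 - R(J(f), 33/69) = -2613 - (-12)*33/69 = -2613 - (-12)*33*(1/69) = -2613 - (-12)*11/23 = -2613 - 1*(-132/23) = -2613 + 132/23 = -59967/23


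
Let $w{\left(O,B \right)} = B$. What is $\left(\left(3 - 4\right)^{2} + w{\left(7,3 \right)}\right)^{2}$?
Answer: $16$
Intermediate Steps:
$\left(\left(3 - 4\right)^{2} + w{\left(7,3 \right)}\right)^{2} = \left(\left(3 - 4\right)^{2} + 3\right)^{2} = \left(\left(-1\right)^{2} + 3\right)^{2} = \left(1 + 3\right)^{2} = 4^{2} = 16$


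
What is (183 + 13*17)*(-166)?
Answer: -67064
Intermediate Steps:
(183 + 13*17)*(-166) = (183 + 221)*(-166) = 404*(-166) = -67064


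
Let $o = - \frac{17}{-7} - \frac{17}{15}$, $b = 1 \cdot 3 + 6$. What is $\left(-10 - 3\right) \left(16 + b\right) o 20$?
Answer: $- \frac{176800}{21} \approx -8419.0$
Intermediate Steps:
$b = 9$ ($b = 3 + 6 = 9$)
$o = \frac{136}{105}$ ($o = \left(-17\right) \left(- \frac{1}{7}\right) - \frac{17}{15} = \frac{17}{7} - \frac{17}{15} = \frac{136}{105} \approx 1.2952$)
$\left(-10 - 3\right) \left(16 + b\right) o 20 = \left(-10 - 3\right) \left(16 + 9\right) \frac{136}{105} \cdot 20 = \left(-13\right) 25 \cdot \frac{136}{105} \cdot 20 = \left(-325\right) \frac{136}{105} \cdot 20 = \left(- \frac{8840}{21}\right) 20 = - \frac{176800}{21}$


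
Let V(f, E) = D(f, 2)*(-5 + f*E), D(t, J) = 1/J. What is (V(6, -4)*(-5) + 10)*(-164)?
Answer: -13530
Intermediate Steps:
V(f, E) = -5/2 + E*f/2 (V(f, E) = (-5 + f*E)/2 = (-5 + E*f)/2 = -5/2 + E*f/2)
(V(6, -4)*(-5) + 10)*(-164) = ((-5/2 + (½)*(-4)*6)*(-5) + 10)*(-164) = ((-5/2 - 12)*(-5) + 10)*(-164) = (-29/2*(-5) + 10)*(-164) = (145/2 + 10)*(-164) = (165/2)*(-164) = -13530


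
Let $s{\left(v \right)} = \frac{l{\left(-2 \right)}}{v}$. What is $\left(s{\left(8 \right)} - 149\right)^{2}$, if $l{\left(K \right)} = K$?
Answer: $\frac{356409}{16} \approx 22276.0$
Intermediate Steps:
$s{\left(v \right)} = - \frac{2}{v}$
$\left(s{\left(8 \right)} - 149\right)^{2} = \left(- \frac{2}{8} - 149\right)^{2} = \left(\left(-2\right) \frac{1}{8} - 149\right)^{2} = \left(- \frac{1}{4} - 149\right)^{2} = \left(- \frac{597}{4}\right)^{2} = \frac{356409}{16}$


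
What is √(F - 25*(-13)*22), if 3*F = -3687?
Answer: √5921 ≈ 76.948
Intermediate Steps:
F = -1229 (F = (⅓)*(-3687) = -1229)
√(F - 25*(-13)*22) = √(-1229 - 25*(-13)*22) = √(-1229 + 325*22) = √(-1229 + 7150) = √5921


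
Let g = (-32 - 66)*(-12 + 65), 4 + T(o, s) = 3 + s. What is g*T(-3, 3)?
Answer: -10388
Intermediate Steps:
T(o, s) = -1 + s (T(o, s) = -4 + (3 + s) = -1 + s)
g = -5194 (g = -98*53 = -5194)
g*T(-3, 3) = -5194*(-1 + 3) = -5194*2 = -10388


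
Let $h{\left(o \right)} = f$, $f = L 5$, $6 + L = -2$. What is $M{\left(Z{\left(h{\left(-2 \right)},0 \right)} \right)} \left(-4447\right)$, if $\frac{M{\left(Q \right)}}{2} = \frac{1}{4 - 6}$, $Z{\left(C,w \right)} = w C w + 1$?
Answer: $4447$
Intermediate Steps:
$L = -8$ ($L = -6 - 2 = -8$)
$f = -40$ ($f = \left(-8\right) 5 = -40$)
$h{\left(o \right)} = -40$
$Z{\left(C,w \right)} = 1 + C w^{2}$ ($Z{\left(C,w \right)} = C w w + 1 = C w^{2} + 1 = 1 + C w^{2}$)
$M{\left(Q \right)} = -1$ ($M{\left(Q \right)} = \frac{2}{4 - 6} = \frac{2}{-2} = 2 \left(- \frac{1}{2}\right) = -1$)
$M{\left(Z{\left(h{\left(-2 \right)},0 \right)} \right)} \left(-4447\right) = \left(-1\right) \left(-4447\right) = 4447$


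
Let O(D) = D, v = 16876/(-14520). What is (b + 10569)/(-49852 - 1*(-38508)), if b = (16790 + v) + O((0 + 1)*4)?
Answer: -99323471/41178720 ≈ -2.4120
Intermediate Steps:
v = -4219/3630 (v = 16876*(-1/14520) = -4219/3630 ≈ -1.1623)
b = 60958001/3630 (b = (16790 - 4219/3630) + (0 + 1)*4 = 60943481/3630 + 1*4 = 60943481/3630 + 4 = 60958001/3630 ≈ 16793.)
(b + 10569)/(-49852 - 1*(-38508)) = (60958001/3630 + 10569)/(-49852 - 1*(-38508)) = 99323471/(3630*(-49852 + 38508)) = (99323471/3630)/(-11344) = (99323471/3630)*(-1/11344) = -99323471/41178720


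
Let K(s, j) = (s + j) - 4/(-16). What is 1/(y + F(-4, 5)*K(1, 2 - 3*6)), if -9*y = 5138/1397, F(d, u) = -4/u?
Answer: 62865/716117 ≈ 0.087786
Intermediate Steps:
K(s, j) = ¼ + j + s (K(s, j) = (j + s) - 4*(-1/16) = (j + s) + ¼ = ¼ + j + s)
y = -5138/12573 (y = -5138/(9*1397) = -⅑*5138/1397 = -5138/12573 ≈ -0.40865)
1/(y + F(-4, 5)*K(1, 2 - 3*6)) = 1/(-5138/12573 + (-4/5)*(¼ + (2 - 3*6) + 1)) = 1/(-5138/12573 + (-4*⅕)*(¼ + (2 - 18) + 1)) = 1/(-5138/12573 - 4*(¼ - 16 + 1)/5) = 1/(-5138/12573 - ⅘*(-59/4)) = 1/(-5138/12573 + 59/5) = 1/(716117/62865) = 62865/716117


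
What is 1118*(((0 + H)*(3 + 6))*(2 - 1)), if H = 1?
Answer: 10062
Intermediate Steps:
1118*(((0 + H)*(3 + 6))*(2 - 1)) = 1118*(((0 + 1)*(3 + 6))*(2 - 1)) = 1118*((1*9)*1) = 1118*(9*1) = 1118*9 = 10062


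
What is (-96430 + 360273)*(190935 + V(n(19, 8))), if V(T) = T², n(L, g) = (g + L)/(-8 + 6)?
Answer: 201699794367/4 ≈ 5.0425e+10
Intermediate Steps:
n(L, g) = -L/2 - g/2 (n(L, g) = (L + g)/(-2) = (L + g)*(-½) = -L/2 - g/2)
(-96430 + 360273)*(190935 + V(n(19, 8))) = (-96430 + 360273)*(190935 + (-½*19 - ½*8)²) = 263843*(190935 + (-19/2 - 4)²) = 263843*(190935 + (-27/2)²) = 263843*(190935 + 729/4) = 263843*(764469/4) = 201699794367/4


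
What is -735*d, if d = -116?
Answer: 85260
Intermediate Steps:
-735*d = -735*(-116) = 85260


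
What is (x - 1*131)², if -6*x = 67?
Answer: 727609/36 ≈ 20211.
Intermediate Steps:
x = -67/6 (x = -⅙*67 = -67/6 ≈ -11.167)
(x - 1*131)² = (-67/6 - 1*131)² = (-67/6 - 131)² = (-853/6)² = 727609/36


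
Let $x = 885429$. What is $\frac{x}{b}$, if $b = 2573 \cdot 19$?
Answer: $\frac{885429}{48887} \approx 18.112$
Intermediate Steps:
$b = 48887$
$\frac{x}{b} = \frac{885429}{48887}$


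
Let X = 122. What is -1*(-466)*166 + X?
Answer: 77478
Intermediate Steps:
-1*(-466)*166 + X = -1*(-466)*166 + 122 = 466*166 + 122 = 77356 + 122 = 77478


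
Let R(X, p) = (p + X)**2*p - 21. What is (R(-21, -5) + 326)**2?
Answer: 9455625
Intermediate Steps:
R(X, p) = -21 + p*(X + p)**2 (R(X, p) = (X + p)**2*p - 21 = p*(X + p)**2 - 21 = -21 + p*(X + p)**2)
(R(-21, -5) + 326)**2 = ((-21 - 5*(-21 - 5)**2) + 326)**2 = ((-21 - 5*(-26)**2) + 326)**2 = ((-21 - 5*676) + 326)**2 = ((-21 - 3380) + 326)**2 = (-3401 + 326)**2 = (-3075)**2 = 9455625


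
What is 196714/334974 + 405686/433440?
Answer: 18429831527/12099260880 ≈ 1.5232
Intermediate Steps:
196714/334974 + 405686/433440 = 196714*(1/334974) + 405686*(1/433440) = 98357/167487 + 202843/216720 = 18429831527/12099260880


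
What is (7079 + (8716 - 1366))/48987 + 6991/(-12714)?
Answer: -53005937/207606906 ≈ -0.25532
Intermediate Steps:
(7079 + (8716 - 1366))/48987 + 6991/(-12714) = (7079 + 7350)*(1/48987) + 6991*(-1/12714) = 14429*(1/48987) - 6991/12714 = 14429/48987 - 6991/12714 = -53005937/207606906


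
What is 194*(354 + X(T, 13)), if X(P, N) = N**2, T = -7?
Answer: 101462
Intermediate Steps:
194*(354 + X(T, 13)) = 194*(354 + 13**2) = 194*(354 + 169) = 194*523 = 101462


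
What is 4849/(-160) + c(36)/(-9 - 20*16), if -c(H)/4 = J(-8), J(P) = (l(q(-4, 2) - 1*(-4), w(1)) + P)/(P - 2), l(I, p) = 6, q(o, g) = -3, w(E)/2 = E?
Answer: -1595193/52640 ≈ -30.304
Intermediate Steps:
w(E) = 2*E
J(P) = (6 + P)/(-2 + P) (J(P) = (6 + P)/(P - 2) = (6 + P)/(-2 + P))
c(H) = -4/5 (c(H) = -4*(6 - 8)/(-2 - 8) = -4*(-2)/(-10) = -(-2)*(-2)/5 = -4*1/5 = -4/5)
4849/(-160) + c(36)/(-9 - 20*16) = 4849/(-160) - 4/(5*(-9 - 20*16)) = 4849*(-1/160) - 4/(5*(-9 - 320)) = -4849/160 - 4/5/(-329) = -4849/160 - 4/5*(-1/329) = -4849/160 + 4/1645 = -1595193/52640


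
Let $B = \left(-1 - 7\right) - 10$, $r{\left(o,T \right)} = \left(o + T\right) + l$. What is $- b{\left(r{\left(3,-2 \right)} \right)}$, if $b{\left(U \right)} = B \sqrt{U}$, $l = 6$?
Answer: $18 \sqrt{7} \approx 47.624$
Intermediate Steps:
$r{\left(o,T \right)} = 6 + T + o$ ($r{\left(o,T \right)} = \left(o + T\right) + 6 = \left(T + o\right) + 6 = 6 + T + o$)
$B = -18$ ($B = -8 - 10 = -18$)
$b{\left(U \right)} = - 18 \sqrt{U}$
$- b{\left(r{\left(3,-2 \right)} \right)} = - \left(-18\right) \sqrt{6 - 2 + 3} = - \left(-18\right) \sqrt{7} = 18 \sqrt{7}$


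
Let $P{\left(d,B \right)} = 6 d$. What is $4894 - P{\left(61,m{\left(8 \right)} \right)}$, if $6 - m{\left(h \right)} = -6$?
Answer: $4528$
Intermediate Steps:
$m{\left(h \right)} = 12$ ($m{\left(h \right)} = 6 - -6 = 6 + 6 = 12$)
$4894 - P{\left(61,m{\left(8 \right)} \right)} = 4894 - 6 \cdot 61 = 4894 - 366 = 4528$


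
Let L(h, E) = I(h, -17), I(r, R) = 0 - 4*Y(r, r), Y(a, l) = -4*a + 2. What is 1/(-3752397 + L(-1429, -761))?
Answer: -1/3775269 ≈ -2.6488e-7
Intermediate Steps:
Y(a, l) = 2 - 4*a
I(r, R) = -8 + 16*r (I(r, R) = 0 - 4*(2 - 4*r) = 0 + (-8 + 16*r) = -8 + 16*r)
L(h, E) = -8 + 16*h
1/(-3752397 + L(-1429, -761)) = 1/(-3752397 + (-8 + 16*(-1429))) = 1/(-3752397 + (-8 - 22864)) = 1/(-3752397 - 22872) = 1/(-3775269) = -1/3775269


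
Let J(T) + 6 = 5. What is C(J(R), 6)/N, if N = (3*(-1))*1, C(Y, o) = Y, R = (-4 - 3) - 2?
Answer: ⅓ ≈ 0.33333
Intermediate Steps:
R = -9 (R = -7 - 2 = -9)
J(T) = -1 (J(T) = -6 + 5 = -1)
N = -3 (N = -3*1 = -3)
C(J(R), 6)/N = -1/(-3) = -⅓*(-1) = ⅓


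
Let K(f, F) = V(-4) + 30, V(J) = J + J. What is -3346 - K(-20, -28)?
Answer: -3368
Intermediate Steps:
V(J) = 2*J
K(f, F) = 22 (K(f, F) = 2*(-4) + 30 = -8 + 30 = 22)
-3346 - K(-20, -28) = -3346 - 1*22 = -3346 - 22 = -3368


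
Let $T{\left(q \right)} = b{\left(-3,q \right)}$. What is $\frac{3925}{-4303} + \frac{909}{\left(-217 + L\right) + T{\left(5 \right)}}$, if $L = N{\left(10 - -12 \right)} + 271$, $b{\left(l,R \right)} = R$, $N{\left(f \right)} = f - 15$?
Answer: $\frac{1217459}{94666} \approx 12.861$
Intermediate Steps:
$N{\left(f \right)} = -15 + f$ ($N{\left(f \right)} = f - 15 = -15 + f$)
$T{\left(q \right)} = q$
$L = 278$ ($L = \left(-15 + \left(10 - -12\right)\right) + 271 = \left(-15 + \left(10 + 12\right)\right) + 271 = \left(-15 + 22\right) + 271 = 7 + 271 = 278$)
$\frac{3925}{-4303} + \frac{909}{\left(-217 + L\right) + T{\left(5 \right)}} = \frac{3925}{-4303} + \frac{909}{\left(-217 + 278\right) + 5} = 3925 \left(- \frac{1}{4303}\right) + \frac{909}{61 + 5} = - \frac{3925}{4303} + \frac{909}{66} = - \frac{3925}{4303} + 909 \cdot \frac{1}{66} = - \frac{3925}{4303} + \frac{303}{22} = \frac{1217459}{94666}$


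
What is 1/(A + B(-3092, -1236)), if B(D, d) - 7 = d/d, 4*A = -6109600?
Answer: -1/1527392 ≈ -6.5471e-7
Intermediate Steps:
A = -1527400 (A = (¼)*(-6109600) = -1527400)
B(D, d) = 8 (B(D, d) = 7 + d/d = 7 + 1 = 8)
1/(A + B(-3092, -1236)) = 1/(-1527400 + 8) = 1/(-1527392) = -1/1527392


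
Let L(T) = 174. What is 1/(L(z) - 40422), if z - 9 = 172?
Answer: -1/40248 ≈ -2.4846e-5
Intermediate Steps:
z = 181 (z = 9 + 172 = 181)
1/(L(z) - 40422) = 1/(174 - 40422) = 1/(-40248) = -1/40248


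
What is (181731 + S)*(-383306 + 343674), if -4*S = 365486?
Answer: -3581127704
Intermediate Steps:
S = -182743/2 (S = -1/4*365486 = -182743/2 ≈ -91372.)
(181731 + S)*(-383306 + 343674) = (181731 - 182743/2)*(-383306 + 343674) = (180719/2)*(-39632) = -3581127704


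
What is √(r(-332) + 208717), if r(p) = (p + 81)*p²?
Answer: I*√27457507 ≈ 5240.0*I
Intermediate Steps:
r(p) = p²*(81 + p) (r(p) = (81 + p)*p² = p²*(81 + p))
√(r(-332) + 208717) = √((-332)²*(81 - 332) + 208717) = √(110224*(-251) + 208717) = √(-27666224 + 208717) = √(-27457507) = I*√27457507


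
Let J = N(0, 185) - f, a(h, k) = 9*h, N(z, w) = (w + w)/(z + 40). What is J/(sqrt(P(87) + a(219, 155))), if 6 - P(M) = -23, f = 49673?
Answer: -39731*sqrt(5)/80 ≈ -1110.5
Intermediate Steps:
N(z, w) = 2*w/(40 + z) (N(z, w) = (2*w)/(40 + z) = 2*w/(40 + z))
P(M) = 29 (P(M) = 6 - 1*(-23) = 6 + 23 = 29)
J = -198655/4 (J = 2*185/(40 + 0) - 1*49673 = 2*185/40 - 49673 = 2*185*(1/40) - 49673 = 37/4 - 49673 = -198655/4 ≈ -49664.)
J/(sqrt(P(87) + a(219, 155))) = -198655/(4*sqrt(29 + 9*219)) = -198655/(4*sqrt(29 + 1971)) = -198655*sqrt(5)/100/4 = -39731*sqrt(5)/80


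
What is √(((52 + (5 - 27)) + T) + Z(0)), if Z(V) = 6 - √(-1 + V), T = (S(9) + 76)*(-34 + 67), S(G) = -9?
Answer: √(2247 - I) ≈ 47.403 - 0.0105*I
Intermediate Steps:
T = 2211 (T = (-9 + 76)*(-34 + 67) = 67*33 = 2211)
√(((52 + (5 - 27)) + T) + Z(0)) = √(((52 + (5 - 27)) + 2211) + (6 - √(-1 + 0))) = √(((52 - 22) + 2211) + (6 - √(-1))) = √((30 + 2211) + (6 - I)) = √(2241 + (6 - I)) = √(2247 - I)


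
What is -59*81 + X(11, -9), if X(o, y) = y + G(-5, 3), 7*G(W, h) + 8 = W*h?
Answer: -33539/7 ≈ -4791.3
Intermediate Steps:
G(W, h) = -8/7 + W*h/7 (G(W, h) = -8/7 + (W*h)/7 = -8/7 + W*h/7)
X(o, y) = -23/7 + y (X(o, y) = y + (-8/7 + (⅐)*(-5)*3) = y + (-8/7 - 15/7) = y - 23/7 = -23/7 + y)
-59*81 + X(11, -9) = -59*81 + (-23/7 - 9) = -4779 - 86/7 = -33539/7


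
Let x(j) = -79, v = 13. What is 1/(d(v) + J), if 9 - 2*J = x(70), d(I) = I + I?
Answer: 1/70 ≈ 0.014286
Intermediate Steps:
d(I) = 2*I
J = 44 (J = 9/2 - ½*(-79) = 9/2 + 79/2 = 44)
1/(d(v) + J) = 1/(2*13 + 44) = 1/(26 + 44) = 1/70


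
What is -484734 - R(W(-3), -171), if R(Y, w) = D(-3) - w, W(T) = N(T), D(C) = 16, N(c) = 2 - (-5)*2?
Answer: -484921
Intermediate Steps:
N(c) = 12 (N(c) = 2 - 1*(-10) = 2 + 10 = 12)
W(T) = 12
R(Y, w) = 16 - w
-484734 - R(W(-3), -171) = -484734 - (16 - 1*(-171)) = -484734 - (16 + 171) = -484734 - 1*187 = -484734 - 187 = -484921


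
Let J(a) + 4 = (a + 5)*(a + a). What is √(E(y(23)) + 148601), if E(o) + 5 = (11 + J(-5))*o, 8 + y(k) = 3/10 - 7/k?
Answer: √7857764390/230 ≈ 385.41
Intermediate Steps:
J(a) = -4 + 2*a*(5 + a) (J(a) = -4 + (a + 5)*(a + a) = -4 + (5 + a)*(2*a) = -4 + 2*a*(5 + a))
y(k) = -77/10 - 7/k (y(k) = -8 + (3/10 - 7/k) = -77/10 - 7/k)
E(o) = -5 + 7*o (E(o) = -5 + (11 + (-4 + 2*(-5)² + 10*(-5)))*o = -5 + (11 + (-4 + 2*25 - 50))*o = -5 + (11 + (-4 + 50 - 50))*o = -5 + (11 - 4)*o = -5 + 7*o)
√(E(y(23)) + 148601) = √((-5 + 7*(-77/10 - 7/23)) + 148601) = √((-5 + 7*(-1841/230)) + 148601) = √((-5 - 12887/230) + 148601) = √(-14037/230 + 148601) = √(34164193/230) = √7857764390/230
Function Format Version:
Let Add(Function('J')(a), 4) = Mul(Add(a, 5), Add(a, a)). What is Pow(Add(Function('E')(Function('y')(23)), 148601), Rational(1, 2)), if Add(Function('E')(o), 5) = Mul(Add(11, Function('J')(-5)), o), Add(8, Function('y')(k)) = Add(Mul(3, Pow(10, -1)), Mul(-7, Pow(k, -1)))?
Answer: Mul(Rational(1, 230), Pow(7857764390, Rational(1, 2))) ≈ 385.41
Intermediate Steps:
Function('J')(a) = Add(-4, Mul(2, a, Add(5, a))) (Function('J')(a) = Add(-4, Mul(Add(a, 5), Add(a, a))) = Add(-4, Mul(Add(5, a), Mul(2, a))) = Add(-4, Mul(2, a, Add(5, a))))
Function('y')(k) = Add(Rational(-77, 10), Mul(-7, Pow(k, -1))) (Function('y')(k) = Add(-8, Add(Mul(3, Pow(10, -1)), Mul(-7, Pow(k, -1)))) = Add(-8, Add(Mul(3, Rational(1, 10)), Mul(-7, Pow(k, -1)))) = Add(-8, Add(Rational(3, 10), Mul(-7, Pow(k, -1)))) = Add(Rational(-77, 10), Mul(-7, Pow(k, -1))))
Function('E')(o) = Add(-5, Mul(7, o)) (Function('E')(o) = Add(-5, Mul(Add(11, Add(-4, Mul(2, Pow(-5, 2)), Mul(10, -5))), o)) = Add(-5, Mul(Add(11, Add(-4, Mul(2, 25), -50)), o)) = Add(-5, Mul(Add(11, Add(-4, 50, -50)), o)) = Add(-5, Mul(Add(11, -4), o)) = Add(-5, Mul(7, o)))
Pow(Add(Function('E')(Function('y')(23)), 148601), Rational(1, 2)) = Pow(Add(Add(-5, Mul(7, Add(Rational(-77, 10), Mul(-7, Pow(23, -1))))), 148601), Rational(1, 2)) = Pow(Add(Add(-5, Mul(7, Add(Rational(-77, 10), Mul(-7, Rational(1, 23))))), 148601), Rational(1, 2)) = Pow(Add(Add(-5, Mul(7, Add(Rational(-77, 10), Rational(-7, 23)))), 148601), Rational(1, 2)) = Pow(Add(Add(-5, Mul(7, Rational(-1841, 230))), 148601), Rational(1, 2)) = Pow(Add(Add(-5, Rational(-12887, 230)), 148601), Rational(1, 2)) = Pow(Add(Rational(-14037, 230), 148601), Rational(1, 2)) = Pow(Rational(34164193, 230), Rational(1, 2)) = Mul(Rational(1, 230), Pow(7857764390, Rational(1, 2)))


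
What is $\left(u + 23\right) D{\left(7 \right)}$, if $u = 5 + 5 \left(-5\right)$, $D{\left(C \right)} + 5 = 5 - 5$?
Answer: $-15$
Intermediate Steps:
$D{\left(C \right)} = -5$ ($D{\left(C \right)} = -5 + \left(5 - 5\right) = -5 + 0 = -5$)
$u = -20$ ($u = 5 - 25 = -20$)
$\left(u + 23\right) D{\left(7 \right)} = \left(-20 + 23\right) \left(-5\right) = 3 \left(-5\right) = -15$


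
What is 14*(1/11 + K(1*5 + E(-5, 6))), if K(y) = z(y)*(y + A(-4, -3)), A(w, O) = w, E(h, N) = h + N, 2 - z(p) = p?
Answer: -1218/11 ≈ -110.73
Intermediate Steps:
z(p) = 2 - p
E(h, N) = N + h
K(y) = (-4 + y)*(2 - y) (K(y) = (2 - y)*(y - 4) = (2 - y)*(-4 + y) = (-4 + y)*(2 - y))
14*(1/11 + K(1*5 + E(-5, 6))) = 14*(1/11 - (-4 + (1*5 + (6 - 5)))*(-2 + (1*5 + (6 - 5)))) = 14*(1/11 - (-4 + (5 + 1))*(-2 + (5 + 1))) = 14*(1/11 - (-4 + 6)*(-2 + 6)) = 14*(1/11 - 1*2*4) = 14*(1/11 - 8) = 14*(-87/11) = -1218/11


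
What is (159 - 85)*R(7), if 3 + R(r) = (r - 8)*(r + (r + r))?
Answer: -1776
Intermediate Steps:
R(r) = -3 + 3*r*(-8 + r) (R(r) = -3 + (r - 8)*(r + (r + r)) = -3 + (-8 + r)*(r + 2*r) = -3 + (-8 + r)*(3*r) = -3 + 3*r*(-8 + r))
(159 - 85)*R(7) = (159 - 85)*(-3 - 24*7 + 3*7²) = 74*(-3 - 168 + 3*49) = 74*(-3 - 168 + 147) = 74*(-24) = -1776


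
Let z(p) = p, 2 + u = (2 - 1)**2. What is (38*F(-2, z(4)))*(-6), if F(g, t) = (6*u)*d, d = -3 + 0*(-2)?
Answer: -4104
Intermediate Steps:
u = -1 (u = -2 + (2 - 1)**2 = -2 + 1**2 = -2 + 1 = -1)
d = -3 (d = -3 + 0 = -3)
F(g, t) = 18 (F(g, t) = (6*(-1))*(-3) = -6*(-3) = 18)
(38*F(-2, z(4)))*(-6) = (38*18)*(-6) = 684*(-6) = -4104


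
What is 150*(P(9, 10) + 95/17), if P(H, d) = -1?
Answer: 11700/17 ≈ 688.24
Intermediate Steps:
150*(P(9, 10) + 95/17) = 150*(-1 + 95/17) = 150*(78/17) = 11700/17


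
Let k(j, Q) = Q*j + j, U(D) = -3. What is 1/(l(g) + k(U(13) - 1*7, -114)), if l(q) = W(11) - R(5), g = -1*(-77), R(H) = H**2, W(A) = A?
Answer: 1/1116 ≈ 0.00089606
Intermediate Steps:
k(j, Q) = j + Q*j
g = 77
l(q) = -14 (l(q) = 11 - 1*5**2 = 11 - 1*25 = 11 - 25 = -14)
1/(l(g) + k(U(13) - 1*7, -114)) = 1/(-14 + (-3 - 1*7)*(1 - 114)) = 1/(-14 + (-3 - 7)*(-113)) = 1/(-14 - 10*(-113)) = 1/(-14 + 1130) = 1/1116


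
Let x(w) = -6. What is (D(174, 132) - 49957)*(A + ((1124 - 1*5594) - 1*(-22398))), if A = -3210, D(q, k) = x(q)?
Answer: -735355434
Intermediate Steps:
D(q, k) = -6
(D(174, 132) - 49957)*(A + ((1124 - 1*5594) - 1*(-22398))) = (-6 - 49957)*(-3210 + ((1124 - 1*5594) - 1*(-22398))) = -49963*(-3210 + ((1124 - 5594) + 22398)) = -49963*(-3210 + (-4470 + 22398)) = -49963*(-3210 + 17928) = -49963*14718 = -735355434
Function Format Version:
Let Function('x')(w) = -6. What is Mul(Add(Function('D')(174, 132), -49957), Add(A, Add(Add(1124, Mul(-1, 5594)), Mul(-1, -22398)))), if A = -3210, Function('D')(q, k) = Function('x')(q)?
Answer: -735355434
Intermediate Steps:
Function('D')(q, k) = -6
Mul(Add(Function('D')(174, 132), -49957), Add(A, Add(Add(1124, Mul(-1, 5594)), Mul(-1, -22398)))) = Mul(Add(-6, -49957), Add(-3210, Add(Add(1124, Mul(-1, 5594)), Mul(-1, -22398)))) = Mul(-49963, Add(-3210, Add(Add(1124, -5594), 22398))) = Mul(-49963, Add(-3210, Add(-4470, 22398))) = Mul(-49963, Add(-3210, 17928)) = Mul(-49963, 14718) = -735355434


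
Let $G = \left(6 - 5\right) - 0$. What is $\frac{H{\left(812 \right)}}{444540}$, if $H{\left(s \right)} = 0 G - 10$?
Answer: $- \frac{1}{44454} \approx -2.2495 \cdot 10^{-5}$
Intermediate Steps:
$G = 1$ ($G = \left(6 - 5\right) + 0 = 1 + 0 = 1$)
$H{\left(s \right)} = -10$ ($H{\left(s \right)} = 0 \cdot 1 - 10 = 0 - 10 = -10$)
$\frac{H{\left(812 \right)}}{444540} = - \frac{10}{444540} = \left(-10\right) \frac{1}{444540} = - \frac{1}{44454}$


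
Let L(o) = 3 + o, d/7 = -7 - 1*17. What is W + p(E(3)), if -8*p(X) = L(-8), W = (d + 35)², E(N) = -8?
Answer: 141517/8 ≈ 17690.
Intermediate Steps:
d = -168 (d = 7*(-7 - 1*17) = 7*(-7 - 17) = 7*(-24) = -168)
W = 17689 (W = (-168 + 35)² = (-133)² = 17689)
p(X) = 5/8 (p(X) = -(3 - 8)/8 = -⅛*(-5) = 5/8)
W + p(E(3)) = 17689 + 5/8 = 141517/8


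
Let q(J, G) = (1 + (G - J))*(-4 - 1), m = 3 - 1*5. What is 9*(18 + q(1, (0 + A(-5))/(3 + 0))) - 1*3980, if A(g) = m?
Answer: -3788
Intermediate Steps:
m = -2 (m = 3 - 5 = -2)
A(g) = -2
q(J, G) = -5 - 5*G + 5*J (q(J, G) = (1 + G - J)*(-5) = -5 - 5*G + 5*J)
9*(18 + q(1, (0 + A(-5))/(3 + 0))) - 1*3980 = 9*(18 + (-5 - 5*(0 - 2)/(3 + 0) + 5*1)) - 1*3980 = 9*(18 + (-5 - (-10)/3 + 5)) - 3980 = 9*(18 + (-5 - 5*(-2/3) + 5)) - 3980 = 9*(18 + (-5 + 10/3 + 5)) - 3980 = 9*(18 + 10/3) - 3980 = 9*(64/3) - 3980 = 192 - 3980 = -3788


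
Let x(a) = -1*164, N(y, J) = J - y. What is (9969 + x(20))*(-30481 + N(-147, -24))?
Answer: -297660190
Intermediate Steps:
x(a) = -164
(9969 + x(20))*(-30481 + N(-147, -24)) = (9969 - 164)*(-30481 + (-24 - 1*(-147))) = 9805*(-30481 + (-24 + 147)) = 9805*(-30481 + 123) = 9805*(-30358) = -297660190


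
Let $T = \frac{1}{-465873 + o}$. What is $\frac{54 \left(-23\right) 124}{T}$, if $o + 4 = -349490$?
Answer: $125573040936$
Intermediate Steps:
$o = -349494$ ($o = -4 - 349490 = -349494$)
$T = - \frac{1}{815367}$ ($T = \frac{1}{-465873 - 349494} = \frac{1}{-815367} = - \frac{1}{815367} \approx -1.2264 \cdot 10^{-6}$)
$\frac{54 \left(-23\right) 124}{T} = \frac{54 \left(-23\right) 124}{- \frac{1}{815367}} = \left(-1242\right) 124 \left(-815367\right) = \left(-154008\right) \left(-815367\right) = 125573040936$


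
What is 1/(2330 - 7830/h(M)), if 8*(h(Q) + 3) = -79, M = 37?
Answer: 103/302630 ≈ 0.00034035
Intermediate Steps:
h(Q) = -103/8 (h(Q) = -3 + (1/8)*(-79) = -3 - 79/8 = -103/8)
1/(2330 - 7830/h(M)) = 1/(2330 - 7830/(-103/8)) = 1/(2330 - 7830*(-8/103)) = 1/(2330 + 62640/103) = 1/(302630/103) = 103/302630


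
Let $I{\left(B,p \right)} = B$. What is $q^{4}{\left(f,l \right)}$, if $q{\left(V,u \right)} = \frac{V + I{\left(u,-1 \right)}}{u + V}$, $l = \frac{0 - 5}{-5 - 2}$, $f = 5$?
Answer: $1$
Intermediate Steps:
$l = \frac{5}{7}$ ($l = - \frac{5}{-7} = \left(-5\right) \left(- \frac{1}{7}\right) = \frac{5}{7} \approx 0.71429$)
$q{\left(V,u \right)} = 1$ ($q{\left(V,u \right)} = \frac{V + u}{u + V} = \frac{V + u}{V + u} = 1$)
$q^{4}{\left(f,l \right)} = 1^{4} = 1$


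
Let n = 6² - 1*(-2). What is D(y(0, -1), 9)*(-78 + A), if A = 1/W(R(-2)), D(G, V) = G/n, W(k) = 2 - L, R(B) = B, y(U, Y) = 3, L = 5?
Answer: -235/38 ≈ -6.1842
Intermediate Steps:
n = 38 (n = 36 + 2 = 38)
W(k) = -3 (W(k) = 2 - 1*5 = 2 - 5 = -3)
D(G, V) = G/38
A = -⅓ (A = 1/(-3) = -⅓ ≈ -0.33333)
D(y(0, -1), 9)*(-78 + A) = ((1/38)*3)*(-78 - ⅓) = (3/38)*(-235/3) = -235/38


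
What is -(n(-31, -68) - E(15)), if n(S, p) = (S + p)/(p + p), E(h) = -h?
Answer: -2139/136 ≈ -15.728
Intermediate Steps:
n(S, p) = (S + p)/(2*p) (n(S, p) = (S + p)/((2*p)) = (S + p)*(1/(2*p)) = (S + p)/(2*p))
-(n(-31, -68) - E(15)) = -((1/2)*(-31 - 68)/(-68) - (-1)*15) = -((1/2)*(-1/68)*(-99) - 1*(-15)) = -(99/136 + 15) = -1*2139/136 = -2139/136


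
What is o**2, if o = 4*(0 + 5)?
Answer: 400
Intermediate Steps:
o = 20 (o = 4*5 = 20)
o**2 = 20**2 = 400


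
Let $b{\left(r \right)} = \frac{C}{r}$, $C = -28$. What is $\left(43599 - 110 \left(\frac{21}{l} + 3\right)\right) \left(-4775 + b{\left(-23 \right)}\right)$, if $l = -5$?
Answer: $- \frac{4801532607}{23} \approx -2.0876 \cdot 10^{8}$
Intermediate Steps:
$b{\left(r \right)} = - \frac{28}{r}$
$\left(43599 - 110 \left(\frac{21}{l} + 3\right)\right) \left(-4775 + b{\left(-23 \right)}\right) = \left(43599 - 110 \left(\frac{21}{-5} + 3\right)\right) \left(-4775 - \frac{28}{-23}\right) = \left(43599 - 110 \left(21 \left(- \frac{1}{5}\right) + 3\right)\right) \left(-4775 - - \frac{28}{23}\right) = \left(43599 - 110 \left(- \frac{21}{5} + 3\right)\right) \left(-4775 + \frac{28}{23}\right) = \left(43599 - -132\right) \left(- \frac{109797}{23}\right) = \left(43599 + 132\right) \left(- \frac{109797}{23}\right) = 43731 \left(- \frac{109797}{23}\right) = - \frac{4801532607}{23}$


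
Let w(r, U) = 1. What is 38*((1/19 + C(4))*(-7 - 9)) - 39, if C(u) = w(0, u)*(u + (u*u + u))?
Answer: -14663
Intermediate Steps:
C(u) = u² + 2*u (C(u) = 1*(u + (u*u + u)) = 1*(u + (u² + u)) = 1*(u + (u + u²)) = 1*(u² + 2*u) = u² + 2*u)
38*((1/19 + C(4))*(-7 - 9)) - 39 = 38*((1/19 + 4*(2 + 4))*(-7 - 9)) - 39 = 38*((1/19 + 4*6)*(-16)) - 39 = 38*((1/19 + 24)*(-16)) - 39 = 38*((457/19)*(-16)) - 39 = 38*(-7312/19) - 39 = -14624 - 39 = -14663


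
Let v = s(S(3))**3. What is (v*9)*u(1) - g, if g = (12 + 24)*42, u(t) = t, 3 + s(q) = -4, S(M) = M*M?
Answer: -4599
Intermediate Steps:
S(M) = M**2
s(q) = -7 (s(q) = -3 - 4 = -7)
v = -343 (v = (-7)**3 = -343)
g = 1512 (g = 36*42 = 1512)
(v*9)*u(1) - g = -343*9*1 - 1*1512 = -3087*1 - 1512 = -3087 - 1512 = -4599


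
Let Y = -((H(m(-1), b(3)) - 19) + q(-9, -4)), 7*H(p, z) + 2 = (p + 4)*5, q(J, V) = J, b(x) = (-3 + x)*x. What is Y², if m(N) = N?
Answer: 33489/49 ≈ 683.45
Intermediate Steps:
b(x) = x*(-3 + x)
H(p, z) = 18/7 + 5*p/7 (H(p, z) = -2/7 + ((p + 4)*5)/7 = -2/7 + ((4 + p)*5)/7 = -2/7 + (20 + 5*p)/7 = -2/7 + (20/7 + 5*p/7) = 18/7 + 5*p/7)
Y = 183/7 (Y = -(((18/7 + (5/7)*(-1)) - 19) - 9) = -(((18/7 - 5/7) - 19) - 9) = -((13/7 - 19) - 9) = -(-120/7 - 9) = -1*(-183/7) = 183/7 ≈ 26.143)
Y² = (183/7)² = 33489/49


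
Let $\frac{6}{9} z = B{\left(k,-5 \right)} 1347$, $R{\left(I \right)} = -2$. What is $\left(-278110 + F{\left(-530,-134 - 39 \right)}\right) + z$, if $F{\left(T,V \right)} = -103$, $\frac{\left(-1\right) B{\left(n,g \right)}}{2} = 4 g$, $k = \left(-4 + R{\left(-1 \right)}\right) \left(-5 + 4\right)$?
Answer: $-197393$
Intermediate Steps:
$k = 6$ ($k = \left(-4 - 2\right) \left(-5 + 4\right) = \left(-6\right) \left(-1\right) = 6$)
$B{\left(n,g \right)} = - 8 g$ ($B{\left(n,g \right)} = - 2 \cdot 4 g = - 8 g$)
$z = 80820$ ($z = \frac{3 \left(-8\right) \left(-5\right) 1347}{2} = \frac{3 \cdot 40 \cdot 1347}{2} = \frac{3}{2} \cdot 53880 = 80820$)
$\left(-278110 + F{\left(-530,-134 - 39 \right)}\right) + z = \left(-278110 - 103\right) + 80820 = -278213 + 80820 = -197393$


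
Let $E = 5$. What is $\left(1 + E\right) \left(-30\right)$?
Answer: $-180$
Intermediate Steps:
$\left(1 + E\right) \left(-30\right) = \left(1 + 5\right) \left(-30\right) = 6 \left(-30\right) = -180$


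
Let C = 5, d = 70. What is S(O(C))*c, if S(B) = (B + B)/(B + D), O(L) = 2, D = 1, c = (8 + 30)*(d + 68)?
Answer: 6992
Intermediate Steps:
c = 5244 (c = (8 + 30)*(70 + 68) = 38*138 = 5244)
S(B) = 2*B/(1 + B) (S(B) = (B + B)/(B + 1) = (2*B)/(1 + B) = 2*B/(1 + B))
S(O(C))*c = (2*2/(1 + 2))*5244 = (2*2/3)*5244 = (2*2*(1/3))*5244 = (4/3)*5244 = 6992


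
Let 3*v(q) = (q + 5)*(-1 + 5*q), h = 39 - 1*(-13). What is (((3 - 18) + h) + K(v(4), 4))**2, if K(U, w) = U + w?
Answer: 9604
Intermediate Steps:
h = 52 (h = 39 + 13 = 52)
v(q) = (-1 + 5*q)*(5 + q)/3 (v(q) = ((q + 5)*(-1 + 5*q))/3 = ((5 + q)*(-1 + 5*q))/3 = ((-1 + 5*q)*(5 + q))/3 = (-1 + 5*q)*(5 + q)/3)
(((3 - 18) + h) + K(v(4), 4))**2 = (((3 - 18) + 52) + ((-5/3 + 8*4 + (5/3)*4**2) + 4))**2 = ((-15 + 52) + ((-5/3 + 32 + (5/3)*16) + 4))**2 = (37 + ((-5/3 + 32 + 80/3) + 4))**2 = (37 + (57 + 4))**2 = (37 + 61)**2 = 98**2 = 9604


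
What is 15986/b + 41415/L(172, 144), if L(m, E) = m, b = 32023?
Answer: 1328982137/5507956 ≈ 241.28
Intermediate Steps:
15986/b + 41415/L(172, 144) = 15986/32023 + 41415/172 = 1328982137/5507956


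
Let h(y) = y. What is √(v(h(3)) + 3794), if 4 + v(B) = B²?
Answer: √3799 ≈ 61.636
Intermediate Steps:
v(B) = -4 + B²
√(v(h(3)) + 3794) = √((-4 + 3²) + 3794) = √((-4 + 9) + 3794) = √(5 + 3794) = √3799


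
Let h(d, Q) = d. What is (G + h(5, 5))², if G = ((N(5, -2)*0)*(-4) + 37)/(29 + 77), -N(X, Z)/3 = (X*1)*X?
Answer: 321489/11236 ≈ 28.612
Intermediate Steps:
N(X, Z) = -3*X² (N(X, Z) = -3*X*1*X = -3*X*X = -3*X²)
G = 37/106 (G = ((-3*5²*0)*(-4) + 37)/(29 + 77) = ((-3*25*0)*(-4) + 37)/106 = (-75*0*(-4) + 37)*(1/106) = (0*(-4) + 37)*(1/106) = (0 + 37)*(1/106) = 37*(1/106) = 37/106 ≈ 0.34906)
(G + h(5, 5))² = (37/106 + 5)² = (567/106)² = 321489/11236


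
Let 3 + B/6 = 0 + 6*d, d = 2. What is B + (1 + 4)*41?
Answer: 259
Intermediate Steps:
B = 54 (B = -18 + 6*(0 + 6*2) = -18 + 6*(0 + 12) = -18 + 6*12 = -18 + 72 = 54)
B + (1 + 4)*41 = 54 + (1 + 4)*41 = 54 + 5*41 = 54 + 205 = 259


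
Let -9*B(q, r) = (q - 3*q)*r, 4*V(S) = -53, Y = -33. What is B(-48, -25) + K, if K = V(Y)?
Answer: 3041/12 ≈ 253.42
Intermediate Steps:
V(S) = -53/4 (V(S) = (¼)*(-53) = -53/4)
K = -53/4 ≈ -13.250
B(q, r) = 2*q*r/9 (B(q, r) = -(q - 3*q)*r/9 = -(-2*q)*r/9 = -(-2)*q*r/9 = 2*q*r/9)
B(-48, -25) + K = (2/9)*(-48)*(-25) - 53/4 = 800/3 - 53/4 = 3041/12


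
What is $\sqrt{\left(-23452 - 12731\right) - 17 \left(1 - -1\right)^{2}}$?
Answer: $i \sqrt{36251} \approx 190.4 i$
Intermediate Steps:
$\sqrt{\left(-23452 - 12731\right) - 17 \left(1 - -1\right)^{2}} = \sqrt{-36183 - 17 \left(1 + 1\right)^{2}} = \sqrt{-36183 - 17 \cdot 2^{2}} = \sqrt{-36183 - 68} = \sqrt{-36251} = i \sqrt{36251}$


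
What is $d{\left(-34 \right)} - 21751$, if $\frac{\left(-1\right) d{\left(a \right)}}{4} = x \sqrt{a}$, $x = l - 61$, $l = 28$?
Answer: $-21751 + 132 i \sqrt{34} \approx -21751.0 + 769.69 i$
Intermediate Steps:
$x = -33$ ($x = 28 - 61 = -33$)
$d{\left(a \right)} = 132 \sqrt{a}$ ($d{\left(a \right)} = - 4 \left(- 33 \sqrt{a}\right) = 132 \sqrt{a}$)
$d{\left(-34 \right)} - 21751 = 132 \sqrt{-34} - 21751 = 132 i \sqrt{34} - 21751 = -21751 + 132 i \sqrt{34}$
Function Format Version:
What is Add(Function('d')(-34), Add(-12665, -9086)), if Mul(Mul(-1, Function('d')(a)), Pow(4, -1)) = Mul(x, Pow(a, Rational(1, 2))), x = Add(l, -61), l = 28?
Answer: Add(-21751, Mul(132, I, Pow(34, Rational(1, 2)))) ≈ Add(-21751., Mul(769.69, I))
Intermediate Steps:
x = -33 (x = Add(28, -61) = -33)
Function('d')(a) = Mul(132, Pow(a, Rational(1, 2))) (Function('d')(a) = Mul(-4, Mul(-33, Pow(a, Rational(1, 2)))) = Mul(132, Pow(a, Rational(1, 2))))
Add(Function('d')(-34), Add(-12665, -9086)) = Add(Mul(132, Pow(-34, Rational(1, 2))), Add(-12665, -9086)) = Add(Mul(132, Mul(I, Pow(34, Rational(1, 2)))), -21751) = Add(Mul(132, I, Pow(34, Rational(1, 2))), -21751) = Add(-21751, Mul(132, I, Pow(34, Rational(1, 2))))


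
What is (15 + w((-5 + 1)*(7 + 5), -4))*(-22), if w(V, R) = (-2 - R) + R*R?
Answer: -726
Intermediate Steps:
w(V, R) = -2 + R² - R (w(V, R) = (-2 - R) + R² = -2 + R² - R)
(15 + w((-5 + 1)*(7 + 5), -4))*(-22) = (15 + (-2 + (-4)² - 1*(-4)))*(-22) = (15 + (-2 + 16 + 4))*(-22) = (15 + 18)*(-22) = 33*(-22) = -726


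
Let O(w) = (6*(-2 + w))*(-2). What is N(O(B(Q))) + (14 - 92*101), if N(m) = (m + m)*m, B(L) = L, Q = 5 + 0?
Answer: -6686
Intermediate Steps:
Q = 5
O(w) = 24 - 12*w (O(w) = (-12 + 6*w)*(-2) = 24 - 12*w)
N(m) = 2*m² (N(m) = (2*m)*m = 2*m²)
N(O(B(Q))) + (14 - 92*101) = 2*(24 - 12*5)² + (14 - 92*101) = 2*(24 - 60)² + (14 - 9292) = 2*(-36)² - 9278 = 2*1296 - 9278 = 2592 - 9278 = -6686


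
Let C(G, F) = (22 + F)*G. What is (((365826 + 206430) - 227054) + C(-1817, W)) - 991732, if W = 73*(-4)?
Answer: -155940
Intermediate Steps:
W = -292
C(G, F) = G*(22 + F)
(((365826 + 206430) - 227054) + C(-1817, W)) - 991732 = (((365826 + 206430) - 227054) - 1817*(22 - 292)) - 991732 = ((572256 - 227054) - 1817*(-270)) - 991732 = (345202 + 490590) - 991732 = 835792 - 991732 = -155940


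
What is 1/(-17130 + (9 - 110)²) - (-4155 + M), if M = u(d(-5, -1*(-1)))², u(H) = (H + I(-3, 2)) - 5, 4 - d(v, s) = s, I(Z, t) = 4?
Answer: 28762278/6929 ≈ 4151.0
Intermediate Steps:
d(v, s) = 4 - s
u(H) = -1 + H (u(H) = (H + 4) - 5 = (4 + H) - 5 = -1 + H)
M = 4 (M = (-1 + (4 - (-1)*(-1)))² = (-1 + (4 - 1*1))² = (-1 + (4 - 1))² = (-1 + 3)² = 2² = 4)
1/(-17130 + (9 - 110)²) - (-4155 + M) = 1/(-17130 + (9 - 110)²) - (-4155 + 4) = 1/(-17130 + (-101)²) - 1*(-4151) = 1/(-17130 + 10201) + 4151 = 1/(-6929) + 4151 = -1/6929 + 4151 = 28762278/6929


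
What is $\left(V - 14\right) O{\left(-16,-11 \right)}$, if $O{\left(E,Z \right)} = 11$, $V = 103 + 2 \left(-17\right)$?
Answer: $605$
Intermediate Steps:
$V = 69$ ($V = 103 - 34 = 69$)
$\left(V - 14\right) O{\left(-16,-11 \right)} = \left(69 - 14\right) 11 = 55 \cdot 11 = 605$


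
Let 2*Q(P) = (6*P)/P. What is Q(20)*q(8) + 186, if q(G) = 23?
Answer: 255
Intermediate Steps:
Q(P) = 3 (Q(P) = ((6*P)/P)/2 = (½)*6 = 3)
Q(20)*q(8) + 186 = 3*23 + 186 = 69 + 186 = 255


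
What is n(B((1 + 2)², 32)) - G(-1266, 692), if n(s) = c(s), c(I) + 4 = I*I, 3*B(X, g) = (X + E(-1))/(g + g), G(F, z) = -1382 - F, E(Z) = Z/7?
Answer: 50578369/451584 ≈ 112.00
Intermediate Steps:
E(Z) = Z/7 (E(Z) = Z*(⅐) = Z/7)
B(X, g) = (-⅐ + X)/(6*g) (B(X, g) = ((X + (⅐)*(-1))/(g + g))/3 = ((X - ⅐)/((2*g)))/3 = ((-⅐ + X)*(1/(2*g)))/3 = ((-⅐ + X)/(2*g))/3 = (-⅐ + X)/(6*g))
c(I) = -4 + I² (c(I) = -4 + I*I = -4 + I²)
n(s) = -4 + s²
n(B((1 + 2)², 32)) - G(-1266, 692) = (-4 + ((1/42)*(-1 + 7*(1 + 2)²)/32)²) - (-1382 - 1*(-1266)) = (-4 + ((1/42)*(1/32)*(-1 + 7*3²))²) - (-1382 + 1266) = (-4 + ((1/42)*(1/32)*(-1 + 7*9))²) - 1*(-116) = (-4 + ((1/42)*(1/32)*(-1 + 63))²) + 116 = (-4 + ((1/42)*(1/32)*62)²) + 116 = (-4 + (31/672)²) + 116 = (-4 + 961/451584) + 116 = -1805375/451584 + 116 = 50578369/451584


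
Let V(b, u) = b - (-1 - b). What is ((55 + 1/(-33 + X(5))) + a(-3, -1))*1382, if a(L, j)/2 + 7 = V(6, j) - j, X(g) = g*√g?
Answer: 45939753/482 - 3455*√5/482 ≈ 95295.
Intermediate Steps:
V(b, u) = 1 + 2*b (V(b, u) = b + (1 + b) = 1 + 2*b)
X(g) = g^(3/2)
a(L, j) = 12 - 2*j (a(L, j) = -14 + 2*((1 + 2*6) - j) = -14 + 2*((1 + 12) - j) = -14 + 2*(13 - j) = -14 + (26 - 2*j) = 12 - 2*j)
((55 + 1/(-33 + X(5))) + a(-3, -1))*1382 = ((55 + 1/(-33 + 5^(3/2))) + (12 - 2*(-1)))*1382 = ((55 + 1/(-33 + 5*√5)) + (12 + 2))*1382 = ((55 + 1/(-33 + 5*√5)) + 14)*1382 = (69 + 1/(-33 + 5*√5))*1382 = 95358 + 1382/(-33 + 5*√5)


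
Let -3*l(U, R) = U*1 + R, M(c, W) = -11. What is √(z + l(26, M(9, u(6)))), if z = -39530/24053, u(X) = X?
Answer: 3*I*√95135/359 ≈ 2.5775*I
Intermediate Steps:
z = -590/359 (z = -39530*1/24053 = -590/359 ≈ -1.6435)
l(U, R) = -R/3 - U/3 (l(U, R) = -(U*1 + R)/3 = -(U + R)/3 = -(R + U)/3 = -R/3 - U/3)
√(z + l(26, M(9, u(6)))) = √(-590/359 + (-⅓*(-11) - ⅓*26)) = √(-590/359 + (11/3 - 26/3)) = √(-590/359 - 5) = √(-2385/359) = 3*I*√95135/359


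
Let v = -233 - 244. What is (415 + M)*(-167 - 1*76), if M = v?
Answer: 15066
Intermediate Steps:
v = -477
M = -477
(415 + M)*(-167 - 1*76) = (415 - 477)*(-167 - 1*76) = -62*(-167 - 76) = -62*(-243) = 15066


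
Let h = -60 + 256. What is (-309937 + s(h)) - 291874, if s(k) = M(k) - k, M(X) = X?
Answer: -601811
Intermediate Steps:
h = 196
s(k) = 0 (s(k) = k - k = 0)
(-309937 + s(h)) - 291874 = (-309937 + 0) - 291874 = -309937 - 291874 = -601811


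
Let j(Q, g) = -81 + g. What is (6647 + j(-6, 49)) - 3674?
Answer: 2941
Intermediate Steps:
(6647 + j(-6, 49)) - 3674 = (6647 + (-81 + 49)) - 3674 = (6647 - 32) - 3674 = 6615 - 3674 = 2941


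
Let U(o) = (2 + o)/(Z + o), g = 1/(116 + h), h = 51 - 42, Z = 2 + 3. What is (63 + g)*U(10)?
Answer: 31504/625 ≈ 50.406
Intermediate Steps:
Z = 5
h = 9
g = 1/125 (g = 1/(116 + 9) = 1/125 ≈ 0.0080000)
U(o) = (2 + o)/(5 + o)
(63 + g)*U(10) = (63 + 1/125)*((2 + 10)/(5 + 10)) = 7876*(12/15)/125 = 7876*((1/15)*12)/125 = (7876/125)*(⅘) = 31504/625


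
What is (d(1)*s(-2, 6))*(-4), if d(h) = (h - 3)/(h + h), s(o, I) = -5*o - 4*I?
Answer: -56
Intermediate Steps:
d(h) = (-3 + h)/(2*h) (d(h) = (-3 + h)/((2*h)) = (-3 + h)*(1/(2*h)) = (-3 + h)/(2*h))
(d(1)*s(-2, 6))*(-4) = (((1/2)*(-3 + 1)/1)*(-5*(-2) - 4*6))*(-4) = (((1/2)*1*(-2))*(10 - 24))*(-4) = -1*(-14)*(-4) = 14*(-4) = -56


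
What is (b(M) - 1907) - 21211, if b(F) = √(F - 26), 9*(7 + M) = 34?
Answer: -23118 + I*√263/3 ≈ -23118.0 + 5.4058*I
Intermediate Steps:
M = -29/9 (M = -7 + (⅑)*34 = -7 + 34/9 = -29/9 ≈ -3.2222)
b(F) = √(-26 + F)
(b(M) - 1907) - 21211 = (√(-26 - 29/9) - 1907) - 21211 = (√(-263/9) - 1907) - 21211 = (I*√263/3 - 1907) - 21211 = (-1907 + I*√263/3) - 21211 = -23118 + I*√263/3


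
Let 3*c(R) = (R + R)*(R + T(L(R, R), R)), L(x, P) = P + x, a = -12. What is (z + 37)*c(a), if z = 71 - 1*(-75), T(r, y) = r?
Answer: 52704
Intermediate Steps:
c(R) = 2*R**2 (c(R) = ((R + R)*(R + (R + R)))/3 = ((2*R)*(R + 2*R))/3 = ((2*R)*(3*R))/3 = (6*R**2)/3 = 2*R**2)
z = 146 (z = 71 + 75 = 146)
(z + 37)*c(a) = (146 + 37)*(2*(-12)**2) = 183*(2*144) = 183*288 = 52704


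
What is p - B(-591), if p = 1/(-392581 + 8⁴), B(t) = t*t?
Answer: -135690429286/388485 ≈ -3.4928e+5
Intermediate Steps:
B(t) = t²
p = -1/388485 (p = 1/(-392581 + 4096) = 1/(-388485) = -1/388485 ≈ -2.5741e-6)
p - B(-591) = -1/388485 - 1*(-591)² = -1/388485 - 1*349281 = -1/388485 - 349281 = -135690429286/388485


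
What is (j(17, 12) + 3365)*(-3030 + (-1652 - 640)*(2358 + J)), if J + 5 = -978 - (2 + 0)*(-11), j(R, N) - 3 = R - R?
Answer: -10794285072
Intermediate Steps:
j(R, N) = 3 (j(R, N) = 3 + (R - R) = 3 + 0 = 3)
J = -961 (J = -5 + (-978 - (2 + 0)*(-11)) = -5 + (-978 - 2*(-11)) = -5 + (-978 - 1*(-22)) = -5 + (-978 + 22) = -5 - 956 = -961)
(j(17, 12) + 3365)*(-3030 + (-1652 - 640)*(2358 + J)) = (3 + 3365)*(-3030 + (-1652 - 640)*(2358 - 961)) = 3368*(-3030 - 2292*1397) = 3368*(-3030 - 3201924) = 3368*(-3204954) = -10794285072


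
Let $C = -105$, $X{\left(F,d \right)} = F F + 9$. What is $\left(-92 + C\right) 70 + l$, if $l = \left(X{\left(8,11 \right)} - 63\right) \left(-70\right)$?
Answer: $-14490$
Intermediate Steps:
$X{\left(F,d \right)} = 9 + F^{2}$ ($X{\left(F,d \right)} = F^{2} + 9 = 9 + F^{2}$)
$l = -700$ ($l = \left(\left(9 + 8^{2}\right) - 63\right) \left(-70\right) = \left(\left(9 + 64\right) - 63\right) \left(-70\right) = \left(73 - 63\right) \left(-70\right) = 10 \left(-70\right) = -700$)
$\left(-92 + C\right) 70 + l = \left(-92 - 105\right) 70 - 700 = \left(-197\right) 70 - 700 = -13790 - 700 = -14490$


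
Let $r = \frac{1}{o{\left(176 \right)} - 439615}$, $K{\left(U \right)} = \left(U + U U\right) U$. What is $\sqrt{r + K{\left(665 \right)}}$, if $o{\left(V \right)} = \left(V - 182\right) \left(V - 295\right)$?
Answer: $\frac{\sqrt{56734947912212512949}}{438901} \approx 17162.0$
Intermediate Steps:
$K{\left(U \right)} = U \left(U + U^{2}\right)$ ($K{\left(U \right)} = \left(U + U^{2}\right) U = U \left(U + U^{2}\right)$)
$o{\left(V \right)} = \left(-295 + V\right) \left(-182 + V\right)$ ($o{\left(V \right)} = \left(-182 + V\right) \left(-295 + V\right) = \left(-295 + V\right) \left(-182 + V\right)$)
$r = - \frac{1}{438901}$ ($r = \frac{1}{\left(53690 + 176^{2} - 83952\right) - 439615} = \frac{1}{\left(53690 + 30976 - 83952\right) - 439615} = \frac{1}{714 - 439615} = \frac{1}{-438901} = - \frac{1}{438901} \approx -2.2784 \cdot 10^{-6}$)
$\sqrt{r + K{\left(665 \right)}} = \sqrt{- \frac{1}{438901} + 665^{2} \left(1 + 665\right)} = \sqrt{- \frac{1}{438901} + 442225 \cdot 666} = \sqrt{- \frac{1}{438901} + 294521850} = \sqrt{\frac{129265934486849}{438901}} = \frac{\sqrt{56734947912212512949}}{438901}$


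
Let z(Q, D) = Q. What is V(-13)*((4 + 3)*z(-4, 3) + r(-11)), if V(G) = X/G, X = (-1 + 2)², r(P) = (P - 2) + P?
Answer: 4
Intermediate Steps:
r(P) = -2 + 2*P (r(P) = (-2 + P) + P = -2 + 2*P)
X = 1 (X = 1² = 1)
V(G) = 1/G
V(-13)*((4 + 3)*z(-4, 3) + r(-11)) = ((4 + 3)*(-4) + (-2 + 2*(-11)))/(-13) = -(7*(-4) + (-2 - 22))/13 = -(-28 - 24)/13 = -1/13*(-52) = 4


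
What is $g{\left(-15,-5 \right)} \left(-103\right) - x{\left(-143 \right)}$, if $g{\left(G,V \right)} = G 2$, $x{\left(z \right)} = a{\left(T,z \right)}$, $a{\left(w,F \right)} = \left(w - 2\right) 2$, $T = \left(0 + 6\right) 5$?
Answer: $3034$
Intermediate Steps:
$T = 30$ ($T = 6 \cdot 5 = 30$)
$a{\left(w,F \right)} = -4 + 2 w$ ($a{\left(w,F \right)} = \left(-2 + w\right) 2 = -4 + 2 w$)
$x{\left(z \right)} = 56$ ($x{\left(z \right)} = -4 + 2 \cdot 30 = -4 + 60 = 56$)
$g{\left(G,V \right)} = 2 G$
$g{\left(-15,-5 \right)} \left(-103\right) - x{\left(-143 \right)} = 2 \left(-15\right) \left(-103\right) - 56 = \left(-30\right) \left(-103\right) - 56 = 3090 - 56 = 3034$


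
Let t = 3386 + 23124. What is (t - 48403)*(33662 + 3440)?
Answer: -812274086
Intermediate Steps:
t = 26510
(t - 48403)*(33662 + 3440) = (26510 - 48403)*(33662 + 3440) = -21893*37102 = -812274086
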